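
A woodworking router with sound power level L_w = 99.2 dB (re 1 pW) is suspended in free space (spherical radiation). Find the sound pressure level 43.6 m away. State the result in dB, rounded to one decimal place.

55.4 dB

L_p = L_w − 10·log₁₀(4π·r²) with r = 43.6 m.
4π·r² = 2.389e+04 m², 10·log₁₀ of that is 43.782 dB.
L_p = 99.2 − 43.782 = 55.42 dB.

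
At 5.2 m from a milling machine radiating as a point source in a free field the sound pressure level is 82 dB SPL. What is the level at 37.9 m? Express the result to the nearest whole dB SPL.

For a point source, L₂ = L₁ − 20·log₁₀(r₂/r₁).
L₂ = 82 − 20·log₁₀(37.9/5.2) = 82 − 17.253 = 64.75 dB SPL.

65 dB SPL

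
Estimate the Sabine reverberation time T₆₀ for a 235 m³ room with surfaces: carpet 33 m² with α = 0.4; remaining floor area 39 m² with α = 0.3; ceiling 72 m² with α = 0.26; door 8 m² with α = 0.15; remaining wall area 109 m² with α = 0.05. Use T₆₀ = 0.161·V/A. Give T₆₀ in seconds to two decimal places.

0.75 s

Total absorption A = 33·0.4 + 39·0.3 + 72·0.26 + 8·0.15 + 109·0.05 = 50.27 m² sabins.
T₆₀ = 0.161 × 235 / 50.27 = 0.753 s.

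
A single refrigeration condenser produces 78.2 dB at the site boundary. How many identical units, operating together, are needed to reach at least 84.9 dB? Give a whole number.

The shortfall is 84.9 − 78.2 = 6.7 dB, and N units add 10·log₁₀ N, so need 10·log₁₀ N ≥ 6.7.
N ≥ 10^(6.7/10) = 4.677, so N = 5.

5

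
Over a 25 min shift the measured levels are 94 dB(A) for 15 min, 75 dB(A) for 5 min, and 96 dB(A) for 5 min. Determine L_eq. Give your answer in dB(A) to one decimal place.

93.6 dB(A)

Weight each interval's intensity by its duration and average over T = 25 min:
Σ tᵢ·10^(Lᵢ/10) = 15·10^(94/10) + 5·10^(75/10) + 5·10^(96/10) = 5.774e+10.
L_eq = 10·log₁₀(5.774e+10/25) = 93.64 dB(A).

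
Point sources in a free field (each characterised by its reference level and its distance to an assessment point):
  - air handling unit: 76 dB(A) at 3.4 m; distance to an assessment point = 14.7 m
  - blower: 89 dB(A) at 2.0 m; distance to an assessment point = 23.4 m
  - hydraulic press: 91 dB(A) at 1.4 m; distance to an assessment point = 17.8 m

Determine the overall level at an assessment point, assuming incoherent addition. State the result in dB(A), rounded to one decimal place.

Apply inverse-square spreading to bring every level to the receiver, then sum 10^(L/10).
air handling unit: 76 − 20·log₁₀(14.7/3.4) = 76 − 12.72 = 63.28 dB(A).
blower: 89 − 20·log₁₀(23.4/2.0) = 89 − 21.36 = 67.64 dB(A).
hydraulic press: 91 − 20·log₁₀(17.8/1.4) = 91 − 22.09 = 68.91 dB(A).
Σ 10^(L/10) = 1.572e+07 → L_total = 10·log₁₀(1.572e+07) = 71.96 dB(A).

72.0 dB(A)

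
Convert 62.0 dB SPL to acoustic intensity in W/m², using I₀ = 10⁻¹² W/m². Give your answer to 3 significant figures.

1.58e-06 W/m²

L = 10·log₁₀(I/I₀) ⇒ I = I₀·10^(L/10) = 10⁻¹² × 10^6.20.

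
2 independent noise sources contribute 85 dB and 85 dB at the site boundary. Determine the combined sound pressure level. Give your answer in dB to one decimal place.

88.0 dB

Incoherent sources combine by intensity addition: L_total = 10·log₁₀(Σ 10^(L_i/10)).
Σ 10^(L/10) = 10^(85/10) + 10^(85/10) = 6.325e+08.
L_total = 10·log₁₀(6.325e+08) = 88.01 dB.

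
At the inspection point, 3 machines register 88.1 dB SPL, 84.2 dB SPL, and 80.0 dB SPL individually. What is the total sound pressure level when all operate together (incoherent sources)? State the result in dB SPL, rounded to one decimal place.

For uncorrelated sources the intensities add, so convert each level to linear form, sum, and take 10·log₁₀ of the total.
Σ 10^(L/10) = 10^(88.1/10) + 10^(84.2/10) + 10^(80.0/10) = 1.009e+09.
L_total = 10·log₁₀(1.009e+09) = 90.04 dB SPL.

90.0 dB SPL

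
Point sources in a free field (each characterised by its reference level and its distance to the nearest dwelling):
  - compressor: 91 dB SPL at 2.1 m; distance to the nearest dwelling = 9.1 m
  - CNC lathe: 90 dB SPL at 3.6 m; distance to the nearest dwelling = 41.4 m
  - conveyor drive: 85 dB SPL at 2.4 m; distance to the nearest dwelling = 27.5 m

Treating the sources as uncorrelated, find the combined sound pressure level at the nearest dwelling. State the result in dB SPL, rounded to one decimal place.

78.9 dB SPL

Propagate each source to the receiver with L = L_ref − 20·log₁₀(r/r_ref), then add intensities.
compressor: 91 − 20·log₁₀(9.1/2.1) = 91 − 12.74 = 78.26 dB SPL.
CNC lathe: 90 − 20·log₁₀(41.4/3.6) = 90 − 21.21 = 68.79 dB SPL.
conveyor drive: 85 − 20·log₁₀(27.5/2.4) = 85 − 21.18 = 63.82 dB SPL.
Σ 10^(L/10) = 7.701e+07 → L_total = 10·log₁₀(7.701e+07) = 78.87 dB SPL.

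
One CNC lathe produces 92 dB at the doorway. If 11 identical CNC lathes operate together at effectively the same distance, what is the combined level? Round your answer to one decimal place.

102.4 dB

With 11 equal, uncorrelated contributions the intensity is 11× that of one unit, giving a rise of 10·log₁₀ 11.
L_total = 92 + 10·log₁₀(11) = 92 + 10.414 = 102.41 dB.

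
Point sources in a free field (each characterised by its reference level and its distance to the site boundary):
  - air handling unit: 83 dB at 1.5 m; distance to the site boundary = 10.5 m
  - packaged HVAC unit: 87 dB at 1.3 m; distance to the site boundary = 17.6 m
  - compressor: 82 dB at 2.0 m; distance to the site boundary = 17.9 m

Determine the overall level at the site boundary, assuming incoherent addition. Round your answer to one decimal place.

69.4 dB

Propagate each source to the receiver with L = L_ref − 20·log₁₀(r/r_ref), then add intensities.
air handling unit: 83 − 20·log₁₀(10.5/1.5) = 83 − 16.90 = 66.10 dB.
packaged HVAC unit: 87 − 20·log₁₀(17.6/1.3) = 87 − 22.63 = 64.37 dB.
compressor: 82 − 20·log₁₀(17.9/2.0) = 82 − 19.04 = 62.96 dB.
Σ 10^(L/10) = 8.785e+06 → L_total = 10·log₁₀(8.785e+06) = 69.44 dB.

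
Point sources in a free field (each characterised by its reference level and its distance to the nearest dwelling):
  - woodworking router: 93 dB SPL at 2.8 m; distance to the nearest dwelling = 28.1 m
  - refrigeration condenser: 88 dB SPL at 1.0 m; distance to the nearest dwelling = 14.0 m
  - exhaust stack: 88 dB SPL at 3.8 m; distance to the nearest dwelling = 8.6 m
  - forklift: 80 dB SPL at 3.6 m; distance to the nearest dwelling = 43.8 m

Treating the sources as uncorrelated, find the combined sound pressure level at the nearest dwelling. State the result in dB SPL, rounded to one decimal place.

81.7 dB SPL

Apply inverse-square spreading to bring every level to the receiver, then sum 10^(L/10).
woodworking router: 93 − 20·log₁₀(28.1/2.8) = 93 − 20.03 = 72.97 dB SPL.
refrigeration condenser: 88 − 20·log₁₀(14.0/1.0) = 88 − 22.92 = 65.08 dB SPL.
exhaust stack: 88 − 20·log₁₀(8.6/3.8) = 88 − 7.09 = 80.91 dB SPL.
forklift: 80 − 20·log₁₀(43.8/3.6) = 80 − 21.70 = 58.30 dB SPL.
Σ 10^(L/10) = 1.469e+08 → L_total = 10·log₁₀(1.469e+08) = 81.67 dB SPL.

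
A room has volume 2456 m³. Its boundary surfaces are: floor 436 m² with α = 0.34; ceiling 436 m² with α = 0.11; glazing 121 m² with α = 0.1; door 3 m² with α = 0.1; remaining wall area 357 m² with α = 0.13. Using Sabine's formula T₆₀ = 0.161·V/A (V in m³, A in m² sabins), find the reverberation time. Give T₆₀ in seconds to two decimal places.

1.55 s

Summing Sᵢαᵢ: 436·0.34 + 436·0.11 + 121·0.1 + 3·0.1 + 357·0.13 = 255.01 m².
T₆₀ = 0.161 × 2456 / 255.01 = 1.551 s.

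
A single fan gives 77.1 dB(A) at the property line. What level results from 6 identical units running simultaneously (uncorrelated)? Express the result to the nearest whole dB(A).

L_total = L₁ + 10·log₁₀ N for N identical incoherent sources.
L_total = 77.1 + 10·log₁₀(6) = 77.1 + 7.782 = 84.88 dB(A).

85 dB(A)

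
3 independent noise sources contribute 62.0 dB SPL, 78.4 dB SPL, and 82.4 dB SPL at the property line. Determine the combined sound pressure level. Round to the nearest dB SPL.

84 dB SPL

Incoherent sources combine by intensity addition: L_total = 10·log₁₀(Σ 10^(L_i/10)).
Σ 10^(L/10) = 10^(62.0/10) + 10^(78.4/10) + 10^(82.4/10) = 2.445e+08.
L_total = 10·log₁₀(2.445e+08) = 83.88 dB SPL.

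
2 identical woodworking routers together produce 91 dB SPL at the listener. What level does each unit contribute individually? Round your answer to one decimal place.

88.0 dB SPL

2 equal contributions raise the level by 10·log₁₀ 2 = 3.010 dB, so each unit alone gives 91 − 3.010.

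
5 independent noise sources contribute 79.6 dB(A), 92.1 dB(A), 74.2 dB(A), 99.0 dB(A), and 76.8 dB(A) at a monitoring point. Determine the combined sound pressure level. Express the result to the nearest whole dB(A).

For uncorrelated sources the intensities add, so convert each level to linear form, sum, and take 10·log₁₀ of the total.
Σ 10^(L/10) = 10^(79.6/10) + 10^(92.1/10) + 10^(74.2/10) + 10^(99.0/10) + 10^(76.8/10) = 9.730e+09.
L_total = 10·log₁₀(9.730e+09) = 99.88 dB(A).

100 dB(A)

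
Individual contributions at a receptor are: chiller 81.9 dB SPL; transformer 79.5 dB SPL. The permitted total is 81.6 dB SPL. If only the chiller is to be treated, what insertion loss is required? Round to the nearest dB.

Fixed contribution from the other source: Σ 10^(L/10) = 10^(79.5/10) = 8.913e+07 (79.50 dB SPL).
To meet 81.6 dB SPL overall, the treated chiller may contribute at most 10^(81.6/10) − 8.913e+07 = 5.542e+07, i.e. 77.44 dB SPL.
So the chiller must be reduced from 81.9 to 77.44 dB SPL: IL = 4.46 dB.

4 dB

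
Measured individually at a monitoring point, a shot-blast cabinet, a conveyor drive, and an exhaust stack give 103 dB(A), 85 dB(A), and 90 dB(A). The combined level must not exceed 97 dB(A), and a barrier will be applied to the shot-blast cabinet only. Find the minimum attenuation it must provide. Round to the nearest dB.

Fixed contribution from the other sources: Σ 10^(L/10) = 10^(85/10) + 10^(90/10) = 1.316e+09 (91.19 dB(A)).
The limit corresponds to 10^(97/10) = 5.012e+09; subtracting the fixed part leaves 3.696e+09 for the shot-blast cabinet, i.e. 95.68 dB(A).
Required insertion loss = 103 − 95.68 = 7.32 dB.

7 dB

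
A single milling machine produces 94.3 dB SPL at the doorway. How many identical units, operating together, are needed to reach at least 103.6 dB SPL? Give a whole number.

N identical sources give L₁ + 10·log₁₀ N, so require 10·log₁₀ N ≥ 103.6 − 94.3 = 9.3 dB.
N ≥ 10^(9.3/10) = 8.511, so N = 9.

9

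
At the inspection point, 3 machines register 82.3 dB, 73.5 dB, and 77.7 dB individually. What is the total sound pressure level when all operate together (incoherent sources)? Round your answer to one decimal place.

For uncorrelated sources the intensities add, so convert each level to linear form, sum, and take 10·log₁₀ of the total.
Σ 10^(L/10) = 10^(82.3/10) + 10^(73.5/10) + 10^(77.7/10) = 2.511e+08.
L_total = 10·log₁₀(2.511e+08) = 84.00 dB.

84.0 dB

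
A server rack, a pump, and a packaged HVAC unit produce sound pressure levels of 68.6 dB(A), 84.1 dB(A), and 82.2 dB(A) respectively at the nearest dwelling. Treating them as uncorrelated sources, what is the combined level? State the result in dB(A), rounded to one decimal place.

86.3 dB(A)

For uncorrelated sources the intensities add, so convert each level to linear form, sum, and take 10·log₁₀ of the total.
Σ 10^(L/10) = 10^(68.6/10) + 10^(84.1/10) + 10^(82.2/10) = 4.302e+08.
L_total = 10·log₁₀(4.302e+08) = 86.34 dB(A).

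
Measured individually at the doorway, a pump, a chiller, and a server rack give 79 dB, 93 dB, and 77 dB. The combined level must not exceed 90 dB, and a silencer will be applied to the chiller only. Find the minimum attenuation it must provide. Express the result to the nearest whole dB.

4 dB

Everything except the chiller sums to 10^(79/10) + 10^(77/10) = 1.296e+08 in linear terms, 81.12 dB.
To meet 90 dB overall, the treated chiller may contribute at most 10^(90/10) − 1.296e+08 = 8.704e+08, i.e. 89.40 dB.
So the chiller must be reduced from 93 to 89.40 dB: IL = 3.60 dB.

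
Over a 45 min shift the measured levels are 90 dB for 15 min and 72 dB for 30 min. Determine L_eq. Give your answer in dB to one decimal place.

Weight each interval's intensity by its duration and average over T = 45 min:
Σ tᵢ·10^(Lᵢ/10) = 15·10^(90/10) + 30·10^(72/10) = 1.548e+10.
L_eq = 10·log₁₀(1.548e+10/45) = 85.36 dB.

85.4 dB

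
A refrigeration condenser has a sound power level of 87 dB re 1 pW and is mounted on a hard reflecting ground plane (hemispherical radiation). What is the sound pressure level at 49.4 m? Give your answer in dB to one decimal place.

L_p = L_w − 10·log₁₀(2π·r²) with r = 49.4 m.
2π·r² = 1.533e+04 m², 10·log₁₀ of that is 41.856 dB.
L_p = 87 − 41.856 = 45.14 dB.

45.1 dB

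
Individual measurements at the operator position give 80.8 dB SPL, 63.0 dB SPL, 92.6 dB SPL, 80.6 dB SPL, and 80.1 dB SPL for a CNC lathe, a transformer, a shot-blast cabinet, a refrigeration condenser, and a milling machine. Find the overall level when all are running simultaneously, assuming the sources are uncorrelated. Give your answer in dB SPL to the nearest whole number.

93 dB SPL

Incoherent sources combine by intensity addition: L_total = 10·log₁₀(Σ 10^(L_i/10)).
Σ 10^(L/10) = 10^(80.8/10) + 10^(63.0/10) + 10^(92.6/10) + 10^(80.6/10) + 10^(80.1/10) = 2.159e+09.
L_total = 10·log₁₀(2.159e+09) = 93.34 dB SPL.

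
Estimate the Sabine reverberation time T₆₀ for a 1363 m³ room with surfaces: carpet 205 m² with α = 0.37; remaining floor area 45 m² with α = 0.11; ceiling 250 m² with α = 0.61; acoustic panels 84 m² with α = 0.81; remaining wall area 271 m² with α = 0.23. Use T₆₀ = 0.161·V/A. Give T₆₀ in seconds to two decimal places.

0.60 s

Summing Sᵢαᵢ: 205·0.37 + 45·0.11 + 250·0.61 + 84·0.81 + 271·0.23 = 363.67 m².
T₆₀ = 0.161 × 1363 / 363.67 = 0.603 s.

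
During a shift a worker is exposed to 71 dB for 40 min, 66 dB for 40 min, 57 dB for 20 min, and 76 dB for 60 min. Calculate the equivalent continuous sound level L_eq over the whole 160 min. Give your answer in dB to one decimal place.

L_eq = 10·log₁₀[(1/T)·Σ tᵢ·10^(Lᵢ/10)] with T = 160 min.
Σ tᵢ·10^(Lᵢ/10) = 40·10^(71/10) + 40·10^(66/10) + 20·10^(57/10) + 60·10^(76/10) = 3.061e+09.
L_eq = 10·log₁₀(3.061e+09/160) = 72.82 dB.

72.8 dB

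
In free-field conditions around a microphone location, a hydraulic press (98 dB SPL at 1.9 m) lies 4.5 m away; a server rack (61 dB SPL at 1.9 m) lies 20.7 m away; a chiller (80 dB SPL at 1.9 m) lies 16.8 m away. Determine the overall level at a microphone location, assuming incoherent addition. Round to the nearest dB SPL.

Apply inverse-square spreading to bring every level to the receiver, then sum 10^(L/10).
hydraulic press: 98 − 20·log₁₀(4.5/1.9) = 98 − 7.49 = 90.51 dB SPL.
server rack: 61 − 20·log₁₀(20.7/1.9) = 61 − 20.74 = 40.26 dB SPL.
chiller: 80 − 20·log₁₀(16.8/1.9) = 80 − 18.93 = 61.07 dB SPL.
Σ 10^(L/10) = 1.126e+09 → L_total = 10·log₁₀(1.126e+09) = 90.52 dB SPL.

91 dB SPL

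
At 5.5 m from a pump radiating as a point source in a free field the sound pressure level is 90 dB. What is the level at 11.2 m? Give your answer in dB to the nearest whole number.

Spherical spreading from a point source gives a 20·log₁₀(r₂/r₁) drop.
L₂ = 90 − 20·log₁₀(11.2/5.5) = 90 − 6.177 = 83.82 dB.

84 dB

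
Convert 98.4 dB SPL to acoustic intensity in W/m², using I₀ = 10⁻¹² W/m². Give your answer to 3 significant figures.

I/I₀ = 10^(98.4/10) = 6.918e+09, so I = 6.918e+09 × 10⁻¹² W/m².

0.00692 W/m²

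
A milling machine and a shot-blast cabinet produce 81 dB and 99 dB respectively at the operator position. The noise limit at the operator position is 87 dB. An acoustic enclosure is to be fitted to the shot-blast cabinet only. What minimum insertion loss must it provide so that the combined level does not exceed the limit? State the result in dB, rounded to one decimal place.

The untreated sources together contribute 10^(81/10) = 1.259e+08, i.e. 81.00 dB.
The limit corresponds to 10^(87/10) = 5.012e+08; subtracting the fixed part leaves 3.753e+08 for the shot-blast cabinet, i.e. 85.74 dB.
Required insertion loss = 99 − 85.74 = 13.26 dB.

13.3 dB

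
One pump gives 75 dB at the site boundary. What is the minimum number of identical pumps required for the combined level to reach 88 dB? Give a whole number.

N identical sources give L₁ + 10·log₁₀ N, so require 10·log₁₀ N ≥ 88 − 75 = 13.0 dB.
N ≥ 10^(13.0/10) = 19.953, so N = 20.

20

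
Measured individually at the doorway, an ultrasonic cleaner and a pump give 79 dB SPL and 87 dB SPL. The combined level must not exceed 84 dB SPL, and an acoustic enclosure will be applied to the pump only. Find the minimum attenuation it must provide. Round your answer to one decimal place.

The untreated sources together contribute 10^(79/10) = 7.943e+07, i.e. 79.00 dB SPL.
To meet 84 dB SPL overall, the treated pump may contribute at most 10^(84/10) − 7.943e+07 = 1.718e+08, i.e. 82.35 dB SPL.
Required insertion loss = 87 − 82.35 = 4.65 dB.

4.7 dB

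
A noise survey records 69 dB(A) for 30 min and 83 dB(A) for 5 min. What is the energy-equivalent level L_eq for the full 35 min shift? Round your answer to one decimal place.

L_eq = 10·log₁₀[(1/T)·Σ tᵢ·10^(Lᵢ/10)] with T = 35 min.
Σ tᵢ·10^(Lᵢ/10) = 30·10^(69/10) + 5·10^(83/10) = 1.236e+09.
L_eq = 10·log₁₀(1.236e+09/35) = 75.48 dB(A).

75.5 dB(A)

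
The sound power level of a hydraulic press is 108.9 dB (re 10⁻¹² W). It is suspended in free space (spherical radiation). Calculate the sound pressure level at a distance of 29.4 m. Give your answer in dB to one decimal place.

The power spreads over a sphere of area 4π·r², so L_p = L_w − 10·log₁₀(4π·r²).
4π·r² = 1.086e+04 m², 10·log₁₀ of that is 40.359 dB.
L_p = 108.9 − 40.359 = 68.54 dB.

68.5 dB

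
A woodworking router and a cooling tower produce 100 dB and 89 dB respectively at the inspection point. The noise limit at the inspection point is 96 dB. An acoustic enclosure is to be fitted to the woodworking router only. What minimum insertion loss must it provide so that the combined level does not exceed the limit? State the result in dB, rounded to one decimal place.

5.0 dB

Fixed contribution from the other source: Σ 10^(L/10) = 10^(89/10) = 7.943e+08 (89.00 dB).
To meet 96 dB overall, the treated woodworking router may contribute at most 10^(96/10) − 7.943e+08 = 3.187e+09, i.e. 95.03 dB.
Required insertion loss = 100 − 95.03 = 4.97 dB.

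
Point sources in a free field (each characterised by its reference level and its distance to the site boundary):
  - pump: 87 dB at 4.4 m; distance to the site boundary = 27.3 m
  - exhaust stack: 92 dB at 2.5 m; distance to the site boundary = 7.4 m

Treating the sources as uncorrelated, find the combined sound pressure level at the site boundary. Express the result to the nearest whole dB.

Apply inverse-square spreading to bring every level to the receiver, then sum 10^(L/10).
pump: 87 − 20·log₁₀(27.3/4.4) = 87 − 15.85 = 71.15 dB.
exhaust stack: 92 − 20·log₁₀(7.4/2.5) = 92 − 9.43 = 82.57 dB.
Σ 10^(L/10) = 1.939e+08 → L_total = 10·log₁₀(1.939e+08) = 82.88 dB.

83 dB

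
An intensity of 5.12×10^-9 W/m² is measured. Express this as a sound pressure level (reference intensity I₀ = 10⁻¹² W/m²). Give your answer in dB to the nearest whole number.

37 dB

L = 10·log₁₀(I/I₀) = 10·log₁₀(5.12×10^-9/10⁻¹²) = 10·log₁₀(5.12×10^3).
L = 10·(0.7093 + 3) = 37.09 dB.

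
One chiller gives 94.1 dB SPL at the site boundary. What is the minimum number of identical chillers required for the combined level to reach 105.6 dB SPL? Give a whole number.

15

N identical sources give L₁ + 10·log₁₀ N, so require 10·log₁₀ N ≥ 105.6 − 94.1 = 11.5 dB.
N ≥ 10^(11.5/10) = 14.125, so N = 15.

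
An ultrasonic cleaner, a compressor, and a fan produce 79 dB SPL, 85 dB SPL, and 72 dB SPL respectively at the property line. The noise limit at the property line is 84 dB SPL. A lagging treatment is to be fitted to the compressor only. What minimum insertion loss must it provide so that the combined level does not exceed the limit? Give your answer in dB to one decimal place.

The untreated sources together contribute 10^(79/10) + 10^(72/10) = 9.528e+07, i.e. 79.79 dB SPL.
To meet 84 dB SPL overall, the treated compressor may contribute at most 10^(84/10) − 9.528e+07 = 1.559e+08, i.e. 81.93 dB SPL.
Required insertion loss = 85 − 81.93 = 3.07 dB.

3.1 dB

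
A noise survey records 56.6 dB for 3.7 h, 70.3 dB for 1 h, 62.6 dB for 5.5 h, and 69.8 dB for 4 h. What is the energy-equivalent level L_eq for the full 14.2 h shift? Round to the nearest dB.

66 dB

The energy average is taken in the linear domain: L_eq = 10·log₁₀[(Σ tᵢ·10^(Lᵢ/10))/T], T = 14.2 h.
Σ tᵢ·10^(Lᵢ/10) = 3.7·10^(56.6/10) + 1·10^(70.3/10) + 5.5·10^(62.6/10) + 4·10^(69.8/10) = 6.061e+07.
L_eq = 10·log₁₀(6.061e+07/14.2) = 66.30 dB.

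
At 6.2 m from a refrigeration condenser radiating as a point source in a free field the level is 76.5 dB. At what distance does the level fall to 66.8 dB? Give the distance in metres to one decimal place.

For a point source L₁ − L₂ = 20·log₁₀(r₂/r₁), so r₂ = r₁·10^((L₁−L₂)/20).
r₂ = 6.2·10^((76.5−66.8)/20) = 6.2·10^(9.7/20) = 18.94 m.

18.9 m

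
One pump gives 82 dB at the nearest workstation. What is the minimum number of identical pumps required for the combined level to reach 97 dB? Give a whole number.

Need L₁ + 10·log₁₀ N ≥ 97, i.e. log₁₀ N ≥ 1.50.
N ≥ 10^(15.0/10) = 31.623, so N = 32.

32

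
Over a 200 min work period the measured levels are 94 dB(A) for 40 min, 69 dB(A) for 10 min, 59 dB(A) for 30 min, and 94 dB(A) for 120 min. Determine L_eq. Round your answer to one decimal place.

L_eq = 10·log₁₀[(1/T)·Σ tᵢ·10^(Lᵢ/10)] with T = 200 min.
Σ tᵢ·10^(Lᵢ/10) = 40·10^(94/10) + 10·10^(69/10) + 30·10^(59/10) + 120·10^(94/10) = 4.020e+11.
L_eq = 10·log₁₀(4.020e+11/200) = 93.03 dB(A).

93.0 dB(A)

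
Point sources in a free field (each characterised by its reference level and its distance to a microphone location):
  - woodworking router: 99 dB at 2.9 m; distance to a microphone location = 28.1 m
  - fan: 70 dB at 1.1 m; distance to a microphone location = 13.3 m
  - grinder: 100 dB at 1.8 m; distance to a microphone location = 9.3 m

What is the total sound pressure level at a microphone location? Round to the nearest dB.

First find each source's level at the receiver (point-source: −20·log₁₀(r/r_ref)), then combine on an intensity basis.
woodworking router: 99 − 20·log₁₀(28.1/2.9) = 99 − 19.73 = 79.27 dB.
fan: 70 − 20·log₁₀(13.3/1.1) = 70 − 21.65 = 48.35 dB.
grinder: 100 − 20·log₁₀(9.3/1.8) = 100 − 14.26 = 85.74 dB.
Σ 10^(L/10) = 4.593e+08 → L_total = 10·log₁₀(4.593e+08) = 86.62 dB.

87 dB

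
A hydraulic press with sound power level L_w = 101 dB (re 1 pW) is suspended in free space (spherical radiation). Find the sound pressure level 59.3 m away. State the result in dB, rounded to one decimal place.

54.5 dB

Free-field spherical radiation: L_p = L_w − 10·log₁₀(4π·r²), r = 59.3 m.
4π·r² = 4.419e+04 m², 10·log₁₀ of that is 46.453 dB.
L_p = 101 − 46.453 = 54.55 dB.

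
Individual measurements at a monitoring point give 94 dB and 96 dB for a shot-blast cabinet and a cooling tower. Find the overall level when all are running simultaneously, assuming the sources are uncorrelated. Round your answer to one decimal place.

Incoherent sources combine by intensity addition: L_total = 10·log₁₀(Σ 10^(L_i/10)).
Σ 10^(L/10) = 10^(94/10) + 10^(96/10) = 6.493e+09.
L_total = 10·log₁₀(6.493e+09) = 98.12 dB.

98.1 dB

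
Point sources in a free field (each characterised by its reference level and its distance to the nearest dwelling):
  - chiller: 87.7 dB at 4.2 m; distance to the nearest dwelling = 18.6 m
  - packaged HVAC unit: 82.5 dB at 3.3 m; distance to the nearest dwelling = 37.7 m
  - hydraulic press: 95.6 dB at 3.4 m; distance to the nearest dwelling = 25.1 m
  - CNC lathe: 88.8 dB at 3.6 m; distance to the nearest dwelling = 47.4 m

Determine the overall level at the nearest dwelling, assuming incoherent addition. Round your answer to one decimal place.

First find each source's level at the receiver (point-source: −20·log₁₀(r/r_ref)), then combine on an intensity basis.
chiller: 87.7 − 20·log₁₀(18.6/4.2) = 87.7 − 12.93 = 74.77 dB.
packaged HVAC unit: 82.5 − 20·log₁₀(37.7/3.3) = 82.5 − 21.16 = 61.34 dB.
hydraulic press: 95.6 − 20·log₁₀(25.1/3.4) = 95.6 − 17.36 = 78.24 dB.
CNC lathe: 88.8 − 20·log₁₀(47.4/3.6) = 88.8 − 22.39 = 66.41 dB.
Σ 10^(L/10) = 1.024e+08 → L_total = 10·log₁₀(1.024e+08) = 80.10 dB.

80.1 dB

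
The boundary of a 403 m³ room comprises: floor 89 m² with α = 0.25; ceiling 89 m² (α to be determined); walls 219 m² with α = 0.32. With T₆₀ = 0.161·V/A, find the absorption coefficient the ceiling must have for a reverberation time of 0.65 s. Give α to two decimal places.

0.08

From T₆₀ = 0.161·V/A, the target T₆₀ = 0.65 s needs A = 0.161·403/0.65 = 99.82 m².
Absorption from the other surfaces = 89·0.25 + 219·0.32 = 92.33 m², so the ceiling must supply 7.49 m² over 89 m².
α = 7.49/89 = 0.084.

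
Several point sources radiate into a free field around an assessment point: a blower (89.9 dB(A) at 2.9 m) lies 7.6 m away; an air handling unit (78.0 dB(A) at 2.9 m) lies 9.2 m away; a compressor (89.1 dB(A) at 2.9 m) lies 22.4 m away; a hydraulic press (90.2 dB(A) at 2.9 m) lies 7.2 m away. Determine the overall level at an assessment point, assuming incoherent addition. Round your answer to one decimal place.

First find each source's level at the receiver (point-source: −20·log₁₀(r/r_ref)), then combine on an intensity basis.
blower: 89.9 − 20·log₁₀(7.6/2.9) = 89.9 − 8.37 = 81.53 dB(A).
air handling unit: 78.0 − 20·log₁₀(9.2/2.9) = 78.0 − 10.03 = 67.97 dB(A).
compressor: 89.1 − 20·log₁₀(22.4/2.9) = 89.1 − 17.76 = 71.34 dB(A).
hydraulic press: 90.2 − 20·log₁₀(7.2/2.9) = 90.2 − 7.90 = 82.30 dB(A).
Σ 10^(L/10) = 3.321e+08 → L_total = 10·log₁₀(3.321e+08) = 85.21 dB(A).

85.2 dB(A)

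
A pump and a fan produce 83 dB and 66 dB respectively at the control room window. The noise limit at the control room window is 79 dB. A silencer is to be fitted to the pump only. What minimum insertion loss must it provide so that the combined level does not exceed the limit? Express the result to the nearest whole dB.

The untreated sources together contribute 10^(66/10) = 3.981e+06, i.e. 66.00 dB.
To meet 79 dB overall, the treated pump may contribute at most 10^(79/10) − 3.981e+06 = 7.545e+07, i.e. 78.78 dB.
So the pump must be reduced from 83 to 78.78 dB: IL = 4.22 dB.

4 dB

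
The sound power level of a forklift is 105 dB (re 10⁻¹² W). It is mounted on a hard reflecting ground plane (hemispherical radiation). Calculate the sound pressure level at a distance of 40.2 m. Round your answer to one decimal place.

64.9 dB

The power spreads over a hemisphere of area 2π·r², so L_p = L_w − 10·log₁₀(2π·r²).
2π·r² = 1.015e+04 m², 10·log₁₀ of that is 40.066 dB.
L_p = 105 − 40.066 = 64.93 dB.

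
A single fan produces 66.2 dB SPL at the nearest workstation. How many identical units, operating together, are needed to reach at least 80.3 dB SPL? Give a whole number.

26

Need L₁ + 10·log₁₀ N ≥ 80.3, i.e. log₁₀ N ≥ 1.41.
N ≥ 10^(14.1/10) = 25.704, so N = 26.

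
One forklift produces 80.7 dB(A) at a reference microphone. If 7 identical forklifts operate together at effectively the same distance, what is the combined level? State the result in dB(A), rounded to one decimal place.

N identical incoherent sources raise the level by 10·log₁₀ N.
L_total = 80.7 + 10·log₁₀(7) = 80.7 + 8.451 = 89.15 dB(A).

89.2 dB(A)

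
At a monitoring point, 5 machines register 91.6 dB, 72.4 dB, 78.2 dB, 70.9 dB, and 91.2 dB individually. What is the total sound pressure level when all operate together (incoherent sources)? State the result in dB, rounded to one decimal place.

94.6 dB

Incoherent sources combine by intensity addition: L_total = 10·log₁₀(Σ 10^(L_i/10)).
Σ 10^(L/10) = 10^(91.6/10) + 10^(72.4/10) + 10^(78.2/10) + 10^(70.9/10) + 10^(91.2/10) = 2.859e+09.
L_total = 10·log₁₀(2.859e+09) = 94.56 dB.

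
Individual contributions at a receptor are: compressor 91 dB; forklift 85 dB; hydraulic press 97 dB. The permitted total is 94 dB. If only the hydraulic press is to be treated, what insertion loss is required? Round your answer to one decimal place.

Fixed contribution from the other sources: Σ 10^(L/10) = 10^(91/10) + 10^(85/10) = 1.575e+09 (91.97 dB).
The limit corresponds to 10^(94/10) = 2.512e+09; subtracting the fixed part leaves 9.367e+08 for the hydraulic press, i.e. 89.72 dB.
Required insertion loss = 97 − 89.72 = 7.28 dB.

7.3 dB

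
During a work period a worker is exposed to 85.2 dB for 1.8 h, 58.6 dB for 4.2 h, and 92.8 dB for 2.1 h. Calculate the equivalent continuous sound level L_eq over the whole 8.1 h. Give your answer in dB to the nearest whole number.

Weight each interval's intensity by its duration and average over T = 8.1 h:
Σ tᵢ·10^(Lᵢ/10) = 1.8·10^(85.2/10) + 4.2·10^(58.6/10) + 2.1·10^(92.8/10) = 4.601e+09.
L_eq = 10·log₁₀(4.601e+09/8.1) = 87.54 dB.

88 dB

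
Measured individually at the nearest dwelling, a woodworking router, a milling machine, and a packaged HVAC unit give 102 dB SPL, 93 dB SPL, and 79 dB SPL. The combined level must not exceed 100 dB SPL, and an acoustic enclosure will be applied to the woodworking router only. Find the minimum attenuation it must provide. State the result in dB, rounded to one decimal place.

3.0 dB

Everything except the woodworking router sums to 10^(93/10) + 10^(79/10) = 2.075e+09 in linear terms, 93.17 dB SPL.
The limit corresponds to 10^(100/10) = 1.000e+10; subtracting the fixed part leaves 7.925e+09 for the woodworking router, i.e. 98.99 dB SPL.
Required insertion loss = 102 − 98.99 = 3.01 dB.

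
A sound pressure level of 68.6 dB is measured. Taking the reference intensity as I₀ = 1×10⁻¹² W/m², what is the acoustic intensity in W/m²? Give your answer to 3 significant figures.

7.24e-06 W/m²

L = 10·log₁₀(I/I₀) ⇒ I = I₀·10^(L/10) = 10⁻¹² × 10^6.86.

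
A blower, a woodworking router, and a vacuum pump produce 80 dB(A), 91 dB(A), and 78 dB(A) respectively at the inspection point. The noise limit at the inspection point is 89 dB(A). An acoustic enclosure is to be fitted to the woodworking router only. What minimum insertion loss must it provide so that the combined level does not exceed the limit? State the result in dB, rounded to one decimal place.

3.0 dB

Fixed contribution from the other sources: Σ 10^(L/10) = 10^(80/10) + 10^(78/10) = 1.631e+08 (82.12 dB(A)).
The limit corresponds to 10^(89/10) = 7.943e+08; subtracting the fixed part leaves 6.312e+08 for the woodworking router, i.e. 88.00 dB(A).
So the woodworking router must be reduced from 91 to 88.00 dB(A): IL = 3.00 dB.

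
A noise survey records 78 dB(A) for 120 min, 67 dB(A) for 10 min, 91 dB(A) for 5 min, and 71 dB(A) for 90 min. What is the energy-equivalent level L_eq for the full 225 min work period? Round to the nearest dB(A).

Weight each interval's intensity by its duration and average over T = 225 min:
Σ tᵢ·10^(Lᵢ/10) = 120·10^(78/10) + 10·10^(67/10) + 5·10^(91/10) + 90·10^(71/10) = 1.505e+10.
L_eq = 10·log₁₀(1.505e+10/225) = 78.25 dB(A).

78 dB(A)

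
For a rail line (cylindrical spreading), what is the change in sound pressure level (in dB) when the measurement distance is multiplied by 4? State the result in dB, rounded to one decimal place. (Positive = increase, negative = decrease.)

-6.0 dB

Line-source spreading: ΔL = −10·log₁₀(r₂/r₁).
ΔL = −10·log₁₀(4) = -6.02 dB.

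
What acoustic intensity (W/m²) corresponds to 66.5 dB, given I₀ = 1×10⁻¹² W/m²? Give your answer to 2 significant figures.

4.5e-06 W/m²

I = I₀·10^(L/10) = 10⁻¹² × 10^(66.5/10) = 10^(-5.350).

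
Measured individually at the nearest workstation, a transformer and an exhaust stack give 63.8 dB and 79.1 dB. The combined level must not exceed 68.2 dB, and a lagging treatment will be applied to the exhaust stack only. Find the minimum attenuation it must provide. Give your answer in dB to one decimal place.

Everything except the exhaust stack sums to 10^(63.8/10) = 2.399e+06 in linear terms, 63.80 dB.
The limit corresponds to 10^(68.2/10) = 6.607e+06; subtracting the fixed part leaves 4.208e+06 for the exhaust stack, i.e. 66.24 dB.
Required insertion loss = 79.1 − 66.24 = 12.86 dB.

12.9 dB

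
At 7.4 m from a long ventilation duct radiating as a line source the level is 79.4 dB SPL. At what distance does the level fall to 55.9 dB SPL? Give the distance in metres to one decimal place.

For a line source L₁ − L₂ = 10·log₁₀(r₂/r₁), so r₂ = r₁·10^((L₁−L₂)/10).
r₂ = 7.4·10^((79.4−55.9)/10) = 7.4·10^(23.5/10) = 1656.65 m.

1656.7 m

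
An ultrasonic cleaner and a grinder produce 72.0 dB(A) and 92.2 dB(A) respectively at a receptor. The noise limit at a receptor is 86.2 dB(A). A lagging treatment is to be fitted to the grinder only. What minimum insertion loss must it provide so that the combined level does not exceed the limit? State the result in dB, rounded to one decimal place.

Fixed contribution from the other source: Σ 10^(L/10) = 10^(72.0/10) = 1.585e+07 (72.00 dB(A)).
The limit corresponds to 10^(86.2/10) = 4.169e+08; subtracting the fixed part leaves 4.010e+08 for the grinder, i.e. 86.03 dB(A).
So the grinder must be reduced from 92.2 to 86.03 dB(A): IL = 6.17 dB.

6.2 dB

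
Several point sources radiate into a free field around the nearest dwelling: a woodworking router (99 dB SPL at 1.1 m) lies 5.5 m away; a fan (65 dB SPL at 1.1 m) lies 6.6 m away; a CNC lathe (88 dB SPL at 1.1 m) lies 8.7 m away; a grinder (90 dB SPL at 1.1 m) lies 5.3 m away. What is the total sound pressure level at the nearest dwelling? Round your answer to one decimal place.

First find each source's level at the receiver (point-source: −20·log₁₀(r/r_ref)), then combine on an intensity basis.
woodworking router: 99 − 20·log₁₀(5.5/1.1) = 99 − 13.98 = 85.02 dB SPL.
fan: 65 − 20·log₁₀(6.6/1.1) = 65 − 15.56 = 49.44 dB SPL.
CNC lathe: 88 − 20·log₁₀(8.7/1.1) = 88 − 17.96 = 70.04 dB SPL.
grinder: 90 − 20·log₁₀(5.3/1.1) = 90 − 13.66 = 76.34 dB SPL.
Σ 10^(L/10) = 3.710e+08 → L_total = 10·log₁₀(3.710e+08) = 85.69 dB SPL.

85.7 dB SPL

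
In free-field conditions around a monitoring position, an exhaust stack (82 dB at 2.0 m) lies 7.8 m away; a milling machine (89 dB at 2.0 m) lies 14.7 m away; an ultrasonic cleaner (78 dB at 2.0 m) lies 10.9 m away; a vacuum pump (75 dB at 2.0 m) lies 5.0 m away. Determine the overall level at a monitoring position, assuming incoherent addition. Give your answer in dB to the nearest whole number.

75 dB

Apply inverse-square spreading to bring every level to the receiver, then sum 10^(L/10).
exhaust stack: 82 − 20·log₁₀(7.8/2.0) = 82 − 11.82 = 70.18 dB.
milling machine: 89 − 20·log₁₀(14.7/2.0) = 89 − 17.33 = 71.67 dB.
ultrasonic cleaner: 78 − 20·log₁₀(10.9/2.0) = 78 − 14.73 = 63.27 dB.
vacuum pump: 75 − 20·log₁₀(5.0/2.0) = 75 − 7.96 = 67.04 dB.
Σ 10^(L/10) = 3.231e+07 → L_total = 10·log₁₀(3.231e+07) = 75.09 dB.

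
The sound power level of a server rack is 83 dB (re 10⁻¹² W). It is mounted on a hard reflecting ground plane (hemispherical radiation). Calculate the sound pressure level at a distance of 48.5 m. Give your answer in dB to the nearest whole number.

41 dB

Free-field hemispherical radiation: L_p = L_w − 10·log₁₀(2π·r²), r = 48.5 m.
2π·r² = 1.478e+04 m², 10·log₁₀ of that is 41.697 dB.
L_p = 83 − 41.697 = 41.30 dB.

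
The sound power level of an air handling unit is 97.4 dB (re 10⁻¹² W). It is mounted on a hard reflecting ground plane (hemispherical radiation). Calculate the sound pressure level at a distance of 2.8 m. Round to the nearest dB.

80 dB

L_p = L_w − 10·log₁₀(2π·r²) with r = 2.8 m.
2π·r² = 49.26 m², 10·log₁₀ of that is 16.925 dB.
L_p = 97.4 − 16.925 = 80.48 dB.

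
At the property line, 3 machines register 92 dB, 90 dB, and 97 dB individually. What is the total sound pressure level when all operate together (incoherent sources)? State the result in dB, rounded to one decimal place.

For uncorrelated sources the intensities add, so convert each level to linear form, sum, and take 10·log₁₀ of the total.
Σ 10^(L/10) = 10^(92/10) + 10^(90/10) + 10^(97/10) = 7.597e+09.
L_total = 10·log₁₀(7.597e+09) = 98.81 dB.

98.8 dB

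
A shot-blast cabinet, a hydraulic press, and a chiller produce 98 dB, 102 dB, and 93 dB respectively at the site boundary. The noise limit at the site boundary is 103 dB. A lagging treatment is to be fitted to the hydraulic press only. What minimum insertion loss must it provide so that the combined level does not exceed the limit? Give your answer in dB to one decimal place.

1.3 dB

Fixed contribution from the other sources: Σ 10^(L/10) = 10^(98/10) + 10^(93/10) = 8.305e+09 (99.19 dB).
To meet 103 dB overall, the treated hydraulic press may contribute at most 10^(103/10) − 8.305e+09 = 1.165e+10, i.e. 100.66 dB.
So the hydraulic press must be reduced from 102 to 100.66 dB: IL = 1.34 dB.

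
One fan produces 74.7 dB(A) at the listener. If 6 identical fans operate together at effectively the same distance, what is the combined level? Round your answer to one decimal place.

L_total = L₁ + 10·log₁₀ N for N identical incoherent sources.
L_total = 74.7 + 10·log₁₀(6) = 74.7 + 7.782 = 82.48 dB(A).

82.5 dB(A)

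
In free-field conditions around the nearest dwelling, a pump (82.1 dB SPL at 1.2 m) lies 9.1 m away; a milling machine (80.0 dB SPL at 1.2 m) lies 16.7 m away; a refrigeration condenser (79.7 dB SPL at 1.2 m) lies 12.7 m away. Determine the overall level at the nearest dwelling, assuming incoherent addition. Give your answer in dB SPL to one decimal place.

Apply inverse-square spreading to bring every level to the receiver, then sum 10^(L/10).
pump: 82.1 − 20·log₁₀(9.1/1.2) = 82.1 − 17.60 = 64.50 dB SPL.
milling machine: 80.0 − 20·log₁₀(16.7/1.2) = 80.0 − 22.87 = 57.13 dB SPL.
refrigeration condenser: 79.7 − 20·log₁₀(12.7/1.2) = 79.7 − 20.49 = 59.21 dB SPL.
Σ 10^(L/10) = 4.170e+06 → L_total = 10·log₁₀(4.170e+06) = 66.20 dB SPL.

66.2 dB SPL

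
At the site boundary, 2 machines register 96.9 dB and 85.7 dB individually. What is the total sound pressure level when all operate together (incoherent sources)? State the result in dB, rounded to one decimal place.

97.2 dB

For uncorrelated sources the intensities add, so convert each level to linear form, sum, and take 10·log₁₀ of the total.
Σ 10^(L/10) = 10^(96.9/10) + 10^(85.7/10) = 5.269e+09.
L_total = 10·log₁₀(5.269e+09) = 97.22 dB.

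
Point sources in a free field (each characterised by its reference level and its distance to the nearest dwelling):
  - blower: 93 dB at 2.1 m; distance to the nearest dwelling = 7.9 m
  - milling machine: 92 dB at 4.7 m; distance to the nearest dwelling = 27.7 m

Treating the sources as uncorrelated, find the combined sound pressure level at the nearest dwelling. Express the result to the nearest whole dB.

Apply inverse-square spreading to bring every level to the receiver, then sum 10^(L/10).
blower: 93 − 20·log₁₀(7.9/2.1) = 93 − 11.51 = 81.49 dB.
milling machine: 92 − 20·log₁₀(27.7/4.7) = 92 − 15.41 = 76.59 dB.
Σ 10^(L/10) = 1.866e+08 → L_total = 10·log₁₀(1.866e+08) = 82.71 dB.

83 dB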